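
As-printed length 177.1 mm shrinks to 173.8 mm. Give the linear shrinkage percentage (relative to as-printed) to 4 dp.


Shrinkage = ((177.1-173.8)/177.1)*100 = 1.8634 %


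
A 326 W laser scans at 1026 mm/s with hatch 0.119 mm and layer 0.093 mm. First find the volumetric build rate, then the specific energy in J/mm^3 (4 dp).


Build rate = 1026 * 0.119 * 0.093 = 11.354742 mm^3/s
SE = 326 / 11.354742 = 28.7105 J/mm^3


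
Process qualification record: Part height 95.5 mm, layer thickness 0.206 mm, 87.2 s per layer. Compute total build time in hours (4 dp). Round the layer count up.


Layers = ceil(95.5/0.206) = 464
t = 464 * 87.2 / 3600 = 11.2391 hrs


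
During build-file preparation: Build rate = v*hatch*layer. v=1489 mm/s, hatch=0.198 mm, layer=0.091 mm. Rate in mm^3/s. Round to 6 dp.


Rate = 1489 * 0.198 * 0.091 = 26.828802 mm^3/s


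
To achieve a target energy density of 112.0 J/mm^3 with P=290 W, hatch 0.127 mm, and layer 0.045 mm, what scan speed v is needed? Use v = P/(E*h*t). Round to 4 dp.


v = 290 / (112.0*0.127*0.045) = 453.0684 mm/s


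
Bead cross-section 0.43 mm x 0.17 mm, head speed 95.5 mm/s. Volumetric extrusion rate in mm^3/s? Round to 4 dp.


Rate = 0.43 * 0.17 * 95.5 = 6.9811 mm^3/s


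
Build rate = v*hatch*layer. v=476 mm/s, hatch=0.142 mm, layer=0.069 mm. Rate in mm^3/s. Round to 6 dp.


Rate = 476 * 0.142 * 0.069 = 4.663848 mm^3/s


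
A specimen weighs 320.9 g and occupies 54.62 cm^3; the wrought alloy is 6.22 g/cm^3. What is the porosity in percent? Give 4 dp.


rho_part = 320.9 / 54.62 = 5.87513731 g/cm^3
Porosity = (1 - 5.87513731/6.22)*100 = 5.5444 %


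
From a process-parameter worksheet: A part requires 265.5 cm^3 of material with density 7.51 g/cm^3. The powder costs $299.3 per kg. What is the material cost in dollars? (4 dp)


Mass = 265.5*7.51/1000 = 1.993905 kg
Cost = 1.993905 * 299.3 = 596.7758 $


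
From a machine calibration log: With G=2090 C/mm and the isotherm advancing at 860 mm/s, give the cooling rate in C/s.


CR = 2090 * 860 = 1797400 C/s


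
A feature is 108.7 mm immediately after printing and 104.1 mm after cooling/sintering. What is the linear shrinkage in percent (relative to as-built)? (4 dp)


Shrinkage = ((108.7-104.1)/108.7)*100 = 4.2318 %


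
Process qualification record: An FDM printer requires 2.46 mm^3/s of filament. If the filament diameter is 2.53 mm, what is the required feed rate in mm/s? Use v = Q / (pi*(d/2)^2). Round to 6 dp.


A = pi*(2.53/2)^2 = 5.027255
v = 2.46 / 5.027255 = 0.489333 mm/s


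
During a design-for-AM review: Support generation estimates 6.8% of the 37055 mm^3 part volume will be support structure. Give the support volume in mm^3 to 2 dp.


V_support = 37055 * 0.068 = 2519.74 mm^3


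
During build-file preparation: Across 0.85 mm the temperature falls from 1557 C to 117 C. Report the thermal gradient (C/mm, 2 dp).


G = (1557-117)/0.85 = 1694.12 C/mm


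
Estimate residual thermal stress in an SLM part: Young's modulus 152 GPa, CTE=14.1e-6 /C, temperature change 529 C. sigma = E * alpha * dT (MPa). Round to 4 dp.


sigma = 152*1000 * 14.1e-6 * 529 = 1133.7528 MPa


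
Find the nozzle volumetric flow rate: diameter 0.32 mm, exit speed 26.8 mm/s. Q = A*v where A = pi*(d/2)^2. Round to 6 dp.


A = pi*(0.32/2)^2 = 0.08042477 mm^2
Q = 0.08042477 * 26.8 = 2.155384 mm^3/s


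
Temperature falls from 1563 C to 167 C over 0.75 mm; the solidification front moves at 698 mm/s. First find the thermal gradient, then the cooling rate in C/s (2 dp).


G = (1563-167)/0.75 = 1861.33333333 C/mm
CR = 1861.33333333 * 698 = 1299210.67 C/s


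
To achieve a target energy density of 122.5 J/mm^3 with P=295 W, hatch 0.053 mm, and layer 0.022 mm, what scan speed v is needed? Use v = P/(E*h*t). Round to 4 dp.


v = 295 / (122.5*0.053*0.022) = 2065.3201 mm/s


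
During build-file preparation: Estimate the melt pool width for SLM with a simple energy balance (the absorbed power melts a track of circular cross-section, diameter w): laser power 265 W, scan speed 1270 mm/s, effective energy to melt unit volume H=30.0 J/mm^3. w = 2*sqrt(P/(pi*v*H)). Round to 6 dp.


w = 2*sqrt(265/(pi*1270*30.0)) = 0.094106 mm


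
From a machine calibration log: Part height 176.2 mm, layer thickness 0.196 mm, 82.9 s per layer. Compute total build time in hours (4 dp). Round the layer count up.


Layers = ceil(176.2/0.196) = 899
t = 899 * 82.9 / 3600 = 20.702 hrs


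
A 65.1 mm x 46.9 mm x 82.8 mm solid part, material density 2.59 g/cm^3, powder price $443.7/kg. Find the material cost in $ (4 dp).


V = 65.1 * 46.9 * 82.8 = 252804.132 mm^3 = 252.804132 cm^3
Mass = 252.804132 * 2.59 / 1000 = 0.6547627 kg
Cost = 0.6547627 * 443.7 = 290.5182 $


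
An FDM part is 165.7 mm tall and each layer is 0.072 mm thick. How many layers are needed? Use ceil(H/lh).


Layers = ceil(165.7/0.072) = 2302


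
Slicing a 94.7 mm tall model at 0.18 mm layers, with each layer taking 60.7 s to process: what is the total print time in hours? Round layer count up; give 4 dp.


Layers = ceil(94.7/0.18) = 527
t = 527 * 60.7 / 3600 = 8.8858 hrs


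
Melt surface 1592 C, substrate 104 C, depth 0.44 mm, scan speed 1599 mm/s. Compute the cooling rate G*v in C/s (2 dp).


G = (1592-104)/0.44 = 3381.81818182 C/mm
CR = 3381.81818182 * 1599 = 5407527.27 C/s


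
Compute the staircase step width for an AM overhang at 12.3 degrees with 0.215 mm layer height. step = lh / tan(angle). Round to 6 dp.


step = 0.215 / tan(12.3) = 0.986079 mm


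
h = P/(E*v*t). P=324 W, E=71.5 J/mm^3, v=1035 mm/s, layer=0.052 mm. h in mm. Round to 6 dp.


h = 324 / (71.5*1035*0.052) = 0.084197 mm


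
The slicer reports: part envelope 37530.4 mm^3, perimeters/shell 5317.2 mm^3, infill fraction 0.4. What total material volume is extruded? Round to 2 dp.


V_infill = (37530.4 - 5317.2) * 0.4 = 12885.28
V_total = 5317.2 + 12885.28 = 18202.48 mm^3


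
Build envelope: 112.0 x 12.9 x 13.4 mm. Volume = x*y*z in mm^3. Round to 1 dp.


V = 112.0 * 12.9 * 13.4 = 19360.3 mm^3


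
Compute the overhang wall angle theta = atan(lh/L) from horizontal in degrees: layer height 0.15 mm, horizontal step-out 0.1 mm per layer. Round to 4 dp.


angle = atan(0.15/0.1) = 56.3099 degrees


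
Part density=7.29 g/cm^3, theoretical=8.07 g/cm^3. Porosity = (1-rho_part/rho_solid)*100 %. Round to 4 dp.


Porosity = (1-7.29/8.07)*100 = 9.6654 %


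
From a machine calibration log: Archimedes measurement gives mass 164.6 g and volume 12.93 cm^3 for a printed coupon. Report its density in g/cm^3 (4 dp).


rho = 164.6 / 12.93 = 12.7301 g/cm^3


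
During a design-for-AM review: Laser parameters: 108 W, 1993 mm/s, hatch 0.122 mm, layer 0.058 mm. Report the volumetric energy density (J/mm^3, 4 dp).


E = 108 / (1993*0.122*0.058) = 7.6582 J/mm^3


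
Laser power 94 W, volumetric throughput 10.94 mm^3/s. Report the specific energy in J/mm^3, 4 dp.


SE = 94 / 10.94 = 8.5923 J/mm^3


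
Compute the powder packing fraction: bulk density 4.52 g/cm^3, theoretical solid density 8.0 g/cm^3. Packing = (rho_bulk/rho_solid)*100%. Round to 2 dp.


Packing = (4.52/8.0)*100 = 56.5 %


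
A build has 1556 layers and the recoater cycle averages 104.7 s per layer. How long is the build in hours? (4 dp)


t = 1556 * 104.7 / 3600 = 45.2537 hrs


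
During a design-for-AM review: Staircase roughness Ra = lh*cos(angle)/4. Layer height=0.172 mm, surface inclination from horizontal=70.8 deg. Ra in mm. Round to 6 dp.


Ra = 0.172 * cos(70.8) / 4 = 0.014141 mm


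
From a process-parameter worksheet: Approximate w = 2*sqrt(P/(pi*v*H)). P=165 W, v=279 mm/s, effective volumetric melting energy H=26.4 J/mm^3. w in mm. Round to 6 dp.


w = 2*sqrt(165/(pi*279*26.4)) = 0.168886 mm


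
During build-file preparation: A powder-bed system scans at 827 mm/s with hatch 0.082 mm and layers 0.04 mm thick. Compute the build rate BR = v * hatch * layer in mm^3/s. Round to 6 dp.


Rate = 827 * 0.082 * 0.04 = 2.71256 mm^3/s


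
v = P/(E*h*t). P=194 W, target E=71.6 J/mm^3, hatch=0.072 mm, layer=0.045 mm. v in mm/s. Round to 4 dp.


v = 194 / (71.6*0.072*0.045) = 836.2646 mm/s


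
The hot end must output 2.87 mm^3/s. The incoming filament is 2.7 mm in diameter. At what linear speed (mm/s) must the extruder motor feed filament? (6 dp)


A = pi*(2.7/2)^2 = 5.725553
v = 2.87 / 5.725553 = 0.501262 mm/s


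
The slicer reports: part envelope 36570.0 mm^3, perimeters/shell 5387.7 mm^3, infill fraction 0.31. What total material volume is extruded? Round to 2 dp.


V_infill = (36570.0 - 5387.7) * 0.31 = 9666.51
V_total = 5387.7 + 9666.51 = 15054.21 mm^3


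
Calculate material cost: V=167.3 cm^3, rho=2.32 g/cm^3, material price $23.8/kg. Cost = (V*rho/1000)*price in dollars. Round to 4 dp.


Mass = 167.3*2.32/1000 = 0.388136 kg
Cost = 0.388136 * 23.8 = 9.2376 $


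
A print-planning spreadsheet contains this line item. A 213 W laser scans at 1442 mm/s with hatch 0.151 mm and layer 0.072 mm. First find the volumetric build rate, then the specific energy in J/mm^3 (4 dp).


Build rate = 1442 * 0.151 * 0.072 = 15.677424 mm^3/s
SE = 213 / 15.677424 = 13.5864 J/mm^3


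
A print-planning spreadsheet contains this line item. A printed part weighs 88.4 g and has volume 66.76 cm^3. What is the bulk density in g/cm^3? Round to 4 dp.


rho = 88.4 / 66.76 = 1.3241 g/cm^3


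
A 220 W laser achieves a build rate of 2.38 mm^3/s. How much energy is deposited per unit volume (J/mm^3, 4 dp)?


SE = 220 / 2.38 = 92.437 J/mm^3


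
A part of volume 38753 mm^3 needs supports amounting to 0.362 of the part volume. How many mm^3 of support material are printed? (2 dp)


V_support = 38753 * 0.362 = 14028.59 mm^3


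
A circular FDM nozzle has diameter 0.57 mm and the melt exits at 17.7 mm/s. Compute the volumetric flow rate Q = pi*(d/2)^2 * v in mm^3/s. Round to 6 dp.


A = pi*(0.57/2)^2 = 0.25517586 mm^2
Q = 0.25517586 * 17.7 = 4.516613 mm^3/s


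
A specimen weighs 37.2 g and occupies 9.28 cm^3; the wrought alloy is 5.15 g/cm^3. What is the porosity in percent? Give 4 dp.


rho_part = 37.2 / 9.28 = 4.00862069 g/cm^3
Porosity = (1 - 4.00862069/5.15)*100 = 22.1627 %


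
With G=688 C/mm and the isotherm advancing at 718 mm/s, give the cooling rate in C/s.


CR = 688 * 718 = 493984 C/s


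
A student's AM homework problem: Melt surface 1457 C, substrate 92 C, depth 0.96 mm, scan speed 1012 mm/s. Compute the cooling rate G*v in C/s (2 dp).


G = (1457-92)/0.96 = 1421.875 C/mm
CR = 1421.875 * 1012 = 1438937.5 C/s


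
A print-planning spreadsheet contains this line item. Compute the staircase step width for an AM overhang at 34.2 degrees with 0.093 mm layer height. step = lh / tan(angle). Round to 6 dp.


step = 0.093 / tan(34.2) = 0.136845 mm


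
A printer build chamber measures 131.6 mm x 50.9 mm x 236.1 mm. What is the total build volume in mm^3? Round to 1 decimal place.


V = 131.6 * 50.9 * 236.1 = 1581501.7 mm^3


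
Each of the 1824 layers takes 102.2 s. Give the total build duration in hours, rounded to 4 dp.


t = 1824 * 102.2 / 3600 = 51.7813 hrs


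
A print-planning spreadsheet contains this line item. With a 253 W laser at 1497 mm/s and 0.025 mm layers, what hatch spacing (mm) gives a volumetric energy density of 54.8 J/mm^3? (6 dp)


h = 253 / (54.8*1497*0.025) = 0.123361 mm


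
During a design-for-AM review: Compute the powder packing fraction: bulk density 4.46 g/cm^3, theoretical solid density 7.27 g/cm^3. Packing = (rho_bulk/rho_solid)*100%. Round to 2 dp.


Packing = (4.46/7.27)*100 = 61.35 %


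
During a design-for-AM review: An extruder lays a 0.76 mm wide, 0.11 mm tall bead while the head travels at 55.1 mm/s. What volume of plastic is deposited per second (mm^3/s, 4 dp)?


Rate = 0.76 * 0.11 * 55.1 = 4.6064 mm^3/s


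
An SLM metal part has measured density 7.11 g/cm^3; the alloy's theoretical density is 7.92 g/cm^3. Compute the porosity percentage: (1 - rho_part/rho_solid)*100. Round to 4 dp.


Porosity = (1-7.11/7.92)*100 = 10.2273 %


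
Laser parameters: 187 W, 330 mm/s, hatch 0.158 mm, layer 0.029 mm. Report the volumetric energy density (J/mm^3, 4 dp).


E = 187 / (330*0.158*0.029) = 123.6723 J/mm^3


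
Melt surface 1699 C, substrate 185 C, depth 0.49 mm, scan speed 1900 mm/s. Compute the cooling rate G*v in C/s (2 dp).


G = (1699-185)/0.49 = 3089.79591837 C/mm
CR = 3089.79591837 * 1900 = 5870612.24 C/s


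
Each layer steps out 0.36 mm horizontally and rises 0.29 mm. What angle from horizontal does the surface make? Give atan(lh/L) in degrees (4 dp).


angle = atan(0.29/0.36) = 38.8534 degrees


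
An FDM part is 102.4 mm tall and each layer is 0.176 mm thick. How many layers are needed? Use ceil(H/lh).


Layers = ceil(102.4/0.176) = 582


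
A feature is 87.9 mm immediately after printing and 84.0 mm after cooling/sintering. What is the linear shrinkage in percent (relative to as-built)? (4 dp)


Shrinkage = ((87.9-84.0)/87.9)*100 = 4.4369 %


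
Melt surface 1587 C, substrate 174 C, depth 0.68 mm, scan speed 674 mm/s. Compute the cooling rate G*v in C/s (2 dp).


G = (1587-174)/0.68 = 2077.94117647 C/mm
CR = 2077.94117647 * 674 = 1400532.35 C/s


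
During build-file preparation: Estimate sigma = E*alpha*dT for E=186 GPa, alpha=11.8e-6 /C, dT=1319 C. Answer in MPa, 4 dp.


sigma = 186*1000 * 11.8e-6 * 1319 = 2894.9412 MPa


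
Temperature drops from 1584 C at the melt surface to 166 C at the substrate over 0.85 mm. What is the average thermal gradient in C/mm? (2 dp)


G = (1584-166)/0.85 = 1668.24 C/mm


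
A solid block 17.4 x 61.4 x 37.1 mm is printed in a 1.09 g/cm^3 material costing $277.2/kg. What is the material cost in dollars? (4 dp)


V = 17.4 * 61.4 * 37.1 = 39636.156 mm^3 = 39.636156 cm^3
Mass = 39.636156 * 1.09 / 1000 = 0.04320341 kg
Cost = 0.04320341 * 277.2 = 11.976 $


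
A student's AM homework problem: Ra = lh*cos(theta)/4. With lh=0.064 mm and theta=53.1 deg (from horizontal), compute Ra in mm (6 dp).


Ra = 0.064 * cos(53.1) / 4 = 0.009607 mm


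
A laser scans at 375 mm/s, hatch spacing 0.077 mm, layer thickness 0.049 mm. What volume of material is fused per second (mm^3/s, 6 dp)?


Rate = 375 * 0.077 * 0.049 = 1.414875 mm^3/s


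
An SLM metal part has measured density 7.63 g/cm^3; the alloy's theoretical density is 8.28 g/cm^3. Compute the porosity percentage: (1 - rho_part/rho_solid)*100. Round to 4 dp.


Porosity = (1-7.63/8.28)*100 = 7.8502 %


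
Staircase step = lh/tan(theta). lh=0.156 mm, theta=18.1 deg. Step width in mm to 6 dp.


step = 0.156 / tan(18.1) = 0.477283 mm


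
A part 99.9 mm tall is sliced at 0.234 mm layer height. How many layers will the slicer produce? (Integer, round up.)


Layers = ceil(99.9/0.234) = 427


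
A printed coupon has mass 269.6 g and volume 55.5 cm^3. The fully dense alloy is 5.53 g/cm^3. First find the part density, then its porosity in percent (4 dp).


rho_part = 269.6 / 55.5 = 4.85765766 g/cm^3
Porosity = (1 - 4.85765766/5.53)*100 = 12.1581 %


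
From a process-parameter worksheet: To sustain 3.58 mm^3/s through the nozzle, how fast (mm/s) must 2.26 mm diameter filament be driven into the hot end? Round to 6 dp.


A = pi*(2.26/2)^2 = 4.0115
v = 3.58 / 4.0115 = 0.892434 mm/s


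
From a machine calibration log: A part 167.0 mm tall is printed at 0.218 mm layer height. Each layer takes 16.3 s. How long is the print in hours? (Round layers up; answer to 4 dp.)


Layers = ceil(167.0/0.218) = 767
t = 767 * 16.3 / 3600 = 3.4728 hrs


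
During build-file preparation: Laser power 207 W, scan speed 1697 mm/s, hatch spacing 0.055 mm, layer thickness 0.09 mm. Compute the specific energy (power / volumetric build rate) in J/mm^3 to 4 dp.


Build rate = 1697 * 0.055 * 0.09 = 8.40015 mm^3/s
SE = 207 / 8.40015 = 24.6424 J/mm^3


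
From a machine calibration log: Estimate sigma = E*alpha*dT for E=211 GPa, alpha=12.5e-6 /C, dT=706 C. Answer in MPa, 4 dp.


sigma = 211*1000 * 12.5e-6 * 706 = 1862.075 MPa


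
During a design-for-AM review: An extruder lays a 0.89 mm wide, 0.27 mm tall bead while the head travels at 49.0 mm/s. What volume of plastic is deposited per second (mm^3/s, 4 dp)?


Rate = 0.89 * 0.27 * 49.0 = 11.7747 mm^3/s


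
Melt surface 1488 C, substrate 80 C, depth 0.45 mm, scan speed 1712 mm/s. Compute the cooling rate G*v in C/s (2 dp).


G = (1488-80)/0.45 = 3128.88888889 C/mm
CR = 3128.88888889 * 1712 = 5356657.78 C/s


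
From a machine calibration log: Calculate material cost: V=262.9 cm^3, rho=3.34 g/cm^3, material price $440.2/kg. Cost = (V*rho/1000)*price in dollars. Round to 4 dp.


Mass = 262.9*3.34/1000 = 0.878086 kg
Cost = 0.878086 * 440.2 = 386.5335 $


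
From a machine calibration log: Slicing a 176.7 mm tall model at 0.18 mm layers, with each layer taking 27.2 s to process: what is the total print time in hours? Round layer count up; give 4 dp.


Layers = ceil(176.7/0.18) = 982
t = 982 * 27.2 / 3600 = 7.4196 hrs


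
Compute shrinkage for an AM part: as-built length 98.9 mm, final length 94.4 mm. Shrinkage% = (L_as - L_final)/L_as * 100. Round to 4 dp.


Shrinkage = ((98.9-94.4)/98.9)*100 = 4.5501 %


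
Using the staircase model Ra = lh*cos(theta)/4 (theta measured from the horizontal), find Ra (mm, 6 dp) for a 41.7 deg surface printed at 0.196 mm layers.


Ra = 0.196 * cos(41.7) / 4 = 0.036585 mm


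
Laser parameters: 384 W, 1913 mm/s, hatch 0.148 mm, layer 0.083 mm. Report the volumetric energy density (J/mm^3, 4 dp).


E = 384 / (1913*0.148*0.083) = 16.3409 J/mm^3


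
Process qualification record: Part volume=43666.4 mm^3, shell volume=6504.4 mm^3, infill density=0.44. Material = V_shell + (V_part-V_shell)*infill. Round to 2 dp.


V_infill = (43666.4 - 6504.4) * 0.44 = 16351.28
V_total = 6504.4 + 16351.28 = 22855.68 mm^3


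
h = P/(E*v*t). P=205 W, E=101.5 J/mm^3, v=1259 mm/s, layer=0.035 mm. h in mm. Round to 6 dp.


h = 205 / (101.5*1259*0.035) = 0.045835 mm


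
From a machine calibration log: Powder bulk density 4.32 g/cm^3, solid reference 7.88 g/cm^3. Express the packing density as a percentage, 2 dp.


Packing = (4.32/7.88)*100 = 54.82 %


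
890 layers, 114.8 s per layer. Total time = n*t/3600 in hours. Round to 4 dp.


t = 890 * 114.8 / 3600 = 28.3811 hrs


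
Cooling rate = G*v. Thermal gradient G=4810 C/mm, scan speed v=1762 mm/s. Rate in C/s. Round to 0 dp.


CR = 4810 * 1762 = 8475220 C/s


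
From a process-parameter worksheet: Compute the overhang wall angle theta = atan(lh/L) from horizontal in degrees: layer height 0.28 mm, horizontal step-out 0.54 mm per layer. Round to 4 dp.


angle = atan(0.28/0.54) = 27.4076 degrees


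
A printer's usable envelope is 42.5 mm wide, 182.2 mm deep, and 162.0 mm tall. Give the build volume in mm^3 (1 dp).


V = 42.5 * 182.2 * 162.0 = 1254447.0 mm^3


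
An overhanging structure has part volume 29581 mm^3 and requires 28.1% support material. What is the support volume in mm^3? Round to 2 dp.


V_support = 29581 * 0.281 = 8312.26 mm^3


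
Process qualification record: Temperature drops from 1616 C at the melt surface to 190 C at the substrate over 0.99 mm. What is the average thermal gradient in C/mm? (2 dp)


G = (1616-190)/0.99 = 1440.4 C/mm


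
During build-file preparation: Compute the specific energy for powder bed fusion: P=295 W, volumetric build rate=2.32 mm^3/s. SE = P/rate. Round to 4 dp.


SE = 295 / 2.32 = 127.1552 J/mm^3


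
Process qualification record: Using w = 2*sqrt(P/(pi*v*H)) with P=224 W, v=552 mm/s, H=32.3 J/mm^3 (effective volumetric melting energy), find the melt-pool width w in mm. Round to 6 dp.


w = 2*sqrt(224/(pi*552*32.3)) = 0.126476 mm


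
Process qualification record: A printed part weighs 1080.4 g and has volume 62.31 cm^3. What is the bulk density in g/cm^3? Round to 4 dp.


rho = 1080.4 / 62.31 = 17.3391 g/cm^3


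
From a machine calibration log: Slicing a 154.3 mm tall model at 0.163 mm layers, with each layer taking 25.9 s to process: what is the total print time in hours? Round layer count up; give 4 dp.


Layers = ceil(154.3/0.163) = 947
t = 947 * 25.9 / 3600 = 6.8131 hrs


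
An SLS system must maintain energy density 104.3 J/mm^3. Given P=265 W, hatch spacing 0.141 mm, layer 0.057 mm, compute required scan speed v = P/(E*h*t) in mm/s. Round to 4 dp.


v = 265 / (104.3*0.141*0.057) = 316.1314 mm/s


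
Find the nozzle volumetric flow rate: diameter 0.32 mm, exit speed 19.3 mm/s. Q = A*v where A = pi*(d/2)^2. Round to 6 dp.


A = pi*(0.32/2)^2 = 0.08042477 mm^2
Q = 0.08042477 * 19.3 = 1.552198 mm^3/s


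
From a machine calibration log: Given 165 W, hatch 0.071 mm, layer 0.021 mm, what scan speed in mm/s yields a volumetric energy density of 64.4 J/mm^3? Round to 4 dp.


v = 165 / (64.4*0.071*0.021) = 1718.3848 mm/s


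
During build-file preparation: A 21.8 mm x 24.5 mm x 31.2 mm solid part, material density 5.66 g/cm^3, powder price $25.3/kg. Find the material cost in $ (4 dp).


V = 21.8 * 24.5 * 31.2 = 16663.92 mm^3 = 16.66392 cm^3
Mass = 16.66392 * 5.66 / 1000 = 0.09431779 kg
Cost = 0.09431779 * 25.3 = 2.3862 $


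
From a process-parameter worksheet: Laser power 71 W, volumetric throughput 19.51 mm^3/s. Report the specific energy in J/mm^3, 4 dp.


SE = 71 / 19.51 = 3.6392 J/mm^3


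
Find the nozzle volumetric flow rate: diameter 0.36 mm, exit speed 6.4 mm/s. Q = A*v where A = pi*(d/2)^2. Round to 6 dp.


A = pi*(0.36/2)^2 = 0.1017876 mm^2
Q = 0.1017876 * 6.4 = 0.651441 mm^3/s


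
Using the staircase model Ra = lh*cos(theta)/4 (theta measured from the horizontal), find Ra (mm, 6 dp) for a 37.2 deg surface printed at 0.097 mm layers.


Ra = 0.097 * cos(37.2) / 4 = 0.019316 mm


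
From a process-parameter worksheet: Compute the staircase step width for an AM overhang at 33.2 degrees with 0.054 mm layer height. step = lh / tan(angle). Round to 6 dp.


step = 0.054 / tan(33.2) = 0.082521 mm


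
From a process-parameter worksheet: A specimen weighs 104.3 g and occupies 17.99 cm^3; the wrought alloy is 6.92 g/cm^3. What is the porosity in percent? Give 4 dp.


rho_part = 104.3 / 17.99 = 5.79766537 g/cm^3
Porosity = (1 - 5.79766537/6.92)*100 = 16.2187 %


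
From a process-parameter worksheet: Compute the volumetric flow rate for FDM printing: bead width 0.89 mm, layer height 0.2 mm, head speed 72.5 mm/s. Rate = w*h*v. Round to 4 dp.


Rate = 0.89 * 0.2 * 72.5 = 12.905 mm^3/s


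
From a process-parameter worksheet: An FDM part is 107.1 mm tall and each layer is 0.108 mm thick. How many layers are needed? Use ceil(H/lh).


Layers = ceil(107.1/0.108) = 992


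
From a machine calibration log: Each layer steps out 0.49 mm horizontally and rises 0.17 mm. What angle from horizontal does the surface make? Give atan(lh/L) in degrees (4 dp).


angle = atan(0.17/0.49) = 19.1336 degrees


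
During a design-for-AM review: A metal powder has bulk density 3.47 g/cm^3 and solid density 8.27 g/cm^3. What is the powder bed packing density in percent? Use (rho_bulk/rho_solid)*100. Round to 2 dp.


Packing = (3.47/8.27)*100 = 41.96 %


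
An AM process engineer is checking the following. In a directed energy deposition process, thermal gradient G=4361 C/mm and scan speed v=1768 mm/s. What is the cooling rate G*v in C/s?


CR = 4361 * 1768 = 7710248 C/s


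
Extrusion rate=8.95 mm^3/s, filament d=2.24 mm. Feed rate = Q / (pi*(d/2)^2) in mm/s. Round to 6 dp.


A = pi*(2.24/2)^2 = 3.940814
v = 8.95 / 3.940814 = 2.271104 mm/s


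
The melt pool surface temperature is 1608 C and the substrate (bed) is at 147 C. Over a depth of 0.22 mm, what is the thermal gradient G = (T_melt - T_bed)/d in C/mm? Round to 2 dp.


G = (1608-147)/0.22 = 6640.91 C/mm


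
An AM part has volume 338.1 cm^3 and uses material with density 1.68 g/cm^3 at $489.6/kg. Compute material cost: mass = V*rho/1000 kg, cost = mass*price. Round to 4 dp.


Mass = 338.1*1.68/1000 = 0.568008 kg
Cost = 0.568008 * 489.6 = 278.0967 $


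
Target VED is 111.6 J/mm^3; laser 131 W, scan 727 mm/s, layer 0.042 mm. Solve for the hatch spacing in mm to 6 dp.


h = 131 / (111.6*727*0.042) = 0.038444 mm


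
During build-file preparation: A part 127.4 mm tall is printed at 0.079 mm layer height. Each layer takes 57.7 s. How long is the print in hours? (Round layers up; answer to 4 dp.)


Layers = ceil(127.4/0.079) = 1613
t = 1613 * 57.7 / 3600 = 25.8528 hrs


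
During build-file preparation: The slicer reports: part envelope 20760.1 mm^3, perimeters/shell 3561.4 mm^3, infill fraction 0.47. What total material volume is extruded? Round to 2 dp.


V_infill = (20760.1 - 3561.4) * 0.47 = 8083.39
V_total = 3561.4 + 8083.39 = 11644.79 mm^3


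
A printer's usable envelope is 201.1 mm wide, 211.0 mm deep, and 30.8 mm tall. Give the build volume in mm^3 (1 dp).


V = 201.1 * 211.0 * 30.8 = 1306908.7 mm^3


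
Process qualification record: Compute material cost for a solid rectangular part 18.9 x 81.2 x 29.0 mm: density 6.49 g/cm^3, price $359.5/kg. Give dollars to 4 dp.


V = 18.9 * 81.2 * 29.0 = 44505.72 mm^3 = 44.50572 cm^3
Mass = 44.50572 * 6.49 / 1000 = 0.28884212 kg
Cost = 0.28884212 * 359.5 = 103.8387 $


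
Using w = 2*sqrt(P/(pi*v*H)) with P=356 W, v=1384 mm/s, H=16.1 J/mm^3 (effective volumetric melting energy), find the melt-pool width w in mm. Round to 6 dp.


w = 2*sqrt(356/(pi*1384*16.1)) = 0.142626 mm


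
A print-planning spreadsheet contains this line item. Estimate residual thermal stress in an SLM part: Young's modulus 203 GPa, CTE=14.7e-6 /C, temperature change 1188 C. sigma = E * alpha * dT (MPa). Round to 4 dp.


sigma = 203*1000 * 14.7e-6 * 1188 = 3545.1108 MPa


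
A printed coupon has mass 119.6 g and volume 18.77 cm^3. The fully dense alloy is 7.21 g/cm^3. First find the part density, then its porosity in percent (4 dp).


rho_part = 119.6 / 18.77 = 6.37187001 g/cm^3
Porosity = (1 - 6.37187001/7.21)*100 = 11.6245 %


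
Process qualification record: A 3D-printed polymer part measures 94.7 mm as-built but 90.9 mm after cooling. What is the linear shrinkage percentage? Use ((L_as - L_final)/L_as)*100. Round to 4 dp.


Shrinkage = ((94.7-90.9)/94.7)*100 = 4.0127 %


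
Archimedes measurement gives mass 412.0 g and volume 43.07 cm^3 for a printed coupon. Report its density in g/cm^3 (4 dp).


rho = 412.0 / 43.07 = 9.5658 g/cm^3


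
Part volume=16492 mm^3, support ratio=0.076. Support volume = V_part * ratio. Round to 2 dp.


V_support = 16492 * 0.076 = 1253.39 mm^3


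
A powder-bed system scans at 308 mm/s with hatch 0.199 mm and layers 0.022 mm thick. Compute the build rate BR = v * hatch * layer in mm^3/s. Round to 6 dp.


Rate = 308 * 0.199 * 0.022 = 1.348424 mm^3/s


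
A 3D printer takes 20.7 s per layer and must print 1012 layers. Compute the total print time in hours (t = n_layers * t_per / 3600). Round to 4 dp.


t = 1012 * 20.7 / 3600 = 5.819 hrs


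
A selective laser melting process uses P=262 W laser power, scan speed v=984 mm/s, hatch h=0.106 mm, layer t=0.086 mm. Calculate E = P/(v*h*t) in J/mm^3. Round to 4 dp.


E = 262 / (984*0.106*0.086) = 29.208 J/mm^3


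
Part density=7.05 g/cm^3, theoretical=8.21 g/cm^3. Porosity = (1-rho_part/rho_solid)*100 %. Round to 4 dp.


Porosity = (1-7.05/8.21)*100 = 14.1291 %


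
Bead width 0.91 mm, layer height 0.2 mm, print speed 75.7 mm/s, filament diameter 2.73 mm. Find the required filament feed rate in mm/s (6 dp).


Q = 0.91 * 0.2 * 75.7 = 13.7774 mm^3/s
A_fil = pi*(2.73/2)^2 = 5.85349397 mm^2
v_feed = 13.7774 / 5.85349397 = 2.353705 mm/s


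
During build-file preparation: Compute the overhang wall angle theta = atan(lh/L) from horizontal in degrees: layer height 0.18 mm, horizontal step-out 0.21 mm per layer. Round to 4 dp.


angle = atan(0.18/0.21) = 40.6013 degrees


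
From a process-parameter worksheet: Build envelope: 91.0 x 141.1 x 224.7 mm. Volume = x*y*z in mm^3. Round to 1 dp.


V = 91.0 * 141.1 * 224.7 = 2885170.5 mm^3


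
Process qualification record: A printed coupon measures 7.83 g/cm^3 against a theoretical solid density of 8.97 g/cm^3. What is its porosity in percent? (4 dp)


Porosity = (1-7.83/8.97)*100 = 12.709 %


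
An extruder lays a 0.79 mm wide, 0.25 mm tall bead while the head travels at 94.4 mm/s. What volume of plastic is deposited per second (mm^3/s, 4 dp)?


Rate = 0.79 * 0.25 * 94.4 = 18.644 mm^3/s


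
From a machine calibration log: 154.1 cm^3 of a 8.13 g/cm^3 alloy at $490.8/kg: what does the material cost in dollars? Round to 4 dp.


Mass = 154.1*8.13/1000 = 1.252833 kg
Cost = 1.252833 * 490.8 = 614.8904 $


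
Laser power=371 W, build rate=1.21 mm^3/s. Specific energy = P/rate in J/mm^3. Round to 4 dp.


SE = 371 / 1.21 = 306.6116 J/mm^3


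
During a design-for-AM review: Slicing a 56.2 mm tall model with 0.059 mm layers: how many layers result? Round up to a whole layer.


Layers = ceil(56.2/0.059) = 953


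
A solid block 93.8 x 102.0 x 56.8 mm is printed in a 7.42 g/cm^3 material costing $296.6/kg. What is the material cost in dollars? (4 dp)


V = 93.8 * 102.0 * 56.8 = 543439.68 mm^3 = 543.43968 cm^3
Mass = 543.43968 * 7.42 / 1000 = 4.03232243 kg
Cost = 4.03232243 * 296.6 = 1195.9868 $


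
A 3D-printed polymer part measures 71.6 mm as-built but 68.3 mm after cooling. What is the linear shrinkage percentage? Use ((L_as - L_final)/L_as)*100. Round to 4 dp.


Shrinkage = ((71.6-68.3)/71.6)*100 = 4.6089 %


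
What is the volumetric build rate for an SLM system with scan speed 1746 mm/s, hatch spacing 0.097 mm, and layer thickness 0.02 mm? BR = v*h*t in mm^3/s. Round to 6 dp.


Rate = 1746 * 0.097 * 0.02 = 3.38724 mm^3/s


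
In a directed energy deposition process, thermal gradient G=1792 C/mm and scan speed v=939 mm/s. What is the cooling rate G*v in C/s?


CR = 1792 * 939 = 1682688 C/s


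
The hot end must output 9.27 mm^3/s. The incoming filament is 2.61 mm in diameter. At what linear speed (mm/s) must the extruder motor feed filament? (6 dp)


A = pi*(2.61/2)^2 = 5.350211
v = 9.27 / 5.350211 = 1.732642 mm/s


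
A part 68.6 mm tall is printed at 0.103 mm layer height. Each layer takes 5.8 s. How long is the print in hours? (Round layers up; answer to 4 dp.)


Layers = ceil(68.6/0.103) = 667
t = 667 * 5.8 / 3600 = 1.0746 hrs


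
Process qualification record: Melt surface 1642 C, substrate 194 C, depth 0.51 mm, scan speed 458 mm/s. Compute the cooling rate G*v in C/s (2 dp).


G = (1642-194)/0.51 = 2839.21568627 C/mm
CR = 2839.21568627 * 458 = 1300360.78 C/s


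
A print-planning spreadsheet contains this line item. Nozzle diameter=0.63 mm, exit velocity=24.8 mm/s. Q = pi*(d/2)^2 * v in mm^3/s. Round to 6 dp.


A = pi*(0.63/2)^2 = 0.31172453 mm^2
Q = 0.31172453 * 24.8 = 7.730768 mm^3/s


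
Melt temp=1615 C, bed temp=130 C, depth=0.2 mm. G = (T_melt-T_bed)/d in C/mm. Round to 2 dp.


G = (1615-130)/0.2 = 7425.0 C/mm


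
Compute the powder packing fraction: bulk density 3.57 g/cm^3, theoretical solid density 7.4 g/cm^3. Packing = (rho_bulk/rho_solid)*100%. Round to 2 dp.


Packing = (3.57/7.4)*100 = 48.24 %


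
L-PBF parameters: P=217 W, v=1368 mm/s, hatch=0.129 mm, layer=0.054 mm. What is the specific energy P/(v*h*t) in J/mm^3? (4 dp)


Build rate = 1368 * 0.129 * 0.054 = 9.529488 mm^3/s
SE = 217 / 9.529488 = 22.7714 J/mm^3


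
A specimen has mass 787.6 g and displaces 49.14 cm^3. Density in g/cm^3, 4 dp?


rho = 787.6 / 49.14 = 16.0277 g/cm^3


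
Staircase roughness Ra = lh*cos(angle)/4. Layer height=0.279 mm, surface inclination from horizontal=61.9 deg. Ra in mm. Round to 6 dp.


Ra = 0.279 * cos(61.9) / 4 = 0.032853 mm


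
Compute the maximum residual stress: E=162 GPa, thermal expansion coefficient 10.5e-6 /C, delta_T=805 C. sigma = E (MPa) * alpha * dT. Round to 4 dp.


sigma = 162*1000 * 10.5e-6 * 805 = 1369.305 MPa


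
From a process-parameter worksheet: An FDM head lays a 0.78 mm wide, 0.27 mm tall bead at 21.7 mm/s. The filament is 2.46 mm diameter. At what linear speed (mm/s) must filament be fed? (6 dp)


Q = 0.78 * 0.27 * 21.7 = 4.57002 mm^3/s
A_fil = pi*(2.46/2)^2 = 4.75291553 mm^2
v_feed = 4.57002 / 4.75291553 = 0.961519 mm/s


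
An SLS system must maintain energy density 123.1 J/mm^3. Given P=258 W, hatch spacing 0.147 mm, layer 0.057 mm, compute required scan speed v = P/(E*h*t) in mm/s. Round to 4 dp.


v = 258 / (123.1*0.147*0.057) = 250.1321 mm/s


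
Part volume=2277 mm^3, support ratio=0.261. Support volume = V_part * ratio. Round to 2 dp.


V_support = 2277 * 0.261 = 594.3 mm^3


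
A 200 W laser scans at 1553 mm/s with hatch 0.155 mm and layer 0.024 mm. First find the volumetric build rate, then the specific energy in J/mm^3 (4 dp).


Build rate = 1553 * 0.155 * 0.024 = 5.77716 mm^3/s
SE = 200 / 5.77716 = 34.6191 J/mm^3


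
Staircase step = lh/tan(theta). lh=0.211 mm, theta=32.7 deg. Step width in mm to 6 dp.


step = 0.211 / tan(32.7) = 0.328666 mm


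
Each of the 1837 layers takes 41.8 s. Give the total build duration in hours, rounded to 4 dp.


t = 1837 * 41.8 / 3600 = 21.3296 hrs


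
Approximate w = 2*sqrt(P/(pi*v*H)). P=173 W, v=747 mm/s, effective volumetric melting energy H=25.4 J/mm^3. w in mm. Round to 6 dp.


w = 2*sqrt(173/(pi*747*25.4)) = 0.107746 mm


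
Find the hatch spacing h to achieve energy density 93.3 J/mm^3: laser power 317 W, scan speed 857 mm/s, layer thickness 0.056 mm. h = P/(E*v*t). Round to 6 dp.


h = 317 / (93.3*857*0.056) = 0.070796 mm


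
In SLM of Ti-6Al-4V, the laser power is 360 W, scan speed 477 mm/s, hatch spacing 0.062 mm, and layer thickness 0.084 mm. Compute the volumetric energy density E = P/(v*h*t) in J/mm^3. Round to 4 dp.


E = 360 / (477*0.062*0.084) = 144.9149 J/mm^3


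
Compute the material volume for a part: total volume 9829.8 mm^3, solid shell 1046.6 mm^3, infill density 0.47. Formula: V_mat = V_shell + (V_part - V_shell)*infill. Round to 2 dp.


V_infill = (9829.8 - 1046.6) * 0.47 = 4128.1
V_total = 1046.6 + 4128.1 = 5174.7 mm^3


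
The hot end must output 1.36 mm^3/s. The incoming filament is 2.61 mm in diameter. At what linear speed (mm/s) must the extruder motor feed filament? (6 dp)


A = pi*(2.61/2)^2 = 5.350211
v = 1.36 / 5.350211 = 0.254196 mm/s


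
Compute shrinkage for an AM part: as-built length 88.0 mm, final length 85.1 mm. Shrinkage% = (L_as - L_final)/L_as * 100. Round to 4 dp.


Shrinkage = ((88.0-85.1)/88.0)*100 = 3.2955 %


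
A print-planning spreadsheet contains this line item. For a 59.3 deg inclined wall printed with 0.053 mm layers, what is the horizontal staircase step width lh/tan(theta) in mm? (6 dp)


step = 0.053 / tan(59.3) = 0.031469 mm


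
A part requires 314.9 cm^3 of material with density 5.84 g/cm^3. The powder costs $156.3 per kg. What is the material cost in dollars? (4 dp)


Mass = 314.9*5.84/1000 = 1.839016 kg
Cost = 1.839016 * 156.3 = 287.4382 $


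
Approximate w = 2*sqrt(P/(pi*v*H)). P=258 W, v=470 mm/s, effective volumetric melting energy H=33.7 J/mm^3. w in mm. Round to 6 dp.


w = 2*sqrt(258/(pi*470*33.7)) = 0.144013 mm


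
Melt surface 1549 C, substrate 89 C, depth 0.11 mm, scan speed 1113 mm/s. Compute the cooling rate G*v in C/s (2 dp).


G = (1549-89)/0.11 = 13272.72727273 C/mm
CR = 13272.72727273 * 1113 = 14772545.45 C/s


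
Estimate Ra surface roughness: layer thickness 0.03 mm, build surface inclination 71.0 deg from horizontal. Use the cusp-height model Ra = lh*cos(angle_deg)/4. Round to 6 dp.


Ra = 0.03 * cos(71.0) / 4 = 0.002442 mm


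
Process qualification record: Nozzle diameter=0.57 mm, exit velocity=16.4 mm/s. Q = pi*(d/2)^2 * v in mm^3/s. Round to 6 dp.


A = pi*(0.57/2)^2 = 0.25517586 mm^2
Q = 0.25517586 * 16.4 = 4.184884 mm^3/s


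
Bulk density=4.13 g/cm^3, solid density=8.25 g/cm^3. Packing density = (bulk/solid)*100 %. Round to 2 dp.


Packing = (4.13/8.25)*100 = 50.06 %


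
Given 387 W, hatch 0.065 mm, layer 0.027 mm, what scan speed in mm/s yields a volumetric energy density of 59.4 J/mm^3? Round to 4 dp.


v = 387 / (59.4*0.065*0.027) = 3712.337 mm/s


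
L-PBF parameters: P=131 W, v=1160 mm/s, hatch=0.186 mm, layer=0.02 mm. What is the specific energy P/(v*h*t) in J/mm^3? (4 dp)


Build rate = 1160 * 0.186 * 0.02 = 4.3152 mm^3/s
SE = 131 / 4.3152 = 30.3578 J/mm^3


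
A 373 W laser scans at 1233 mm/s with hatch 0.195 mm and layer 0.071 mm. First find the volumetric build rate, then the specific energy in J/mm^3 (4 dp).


Build rate = 1233 * 0.195 * 0.071 = 17.070885 mm^3/s
SE = 373 / 17.070885 = 21.8501 J/mm^3


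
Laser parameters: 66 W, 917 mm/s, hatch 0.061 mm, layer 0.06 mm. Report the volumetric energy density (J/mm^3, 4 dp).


E = 66 / (917*0.061*0.06) = 19.665 J/mm^3


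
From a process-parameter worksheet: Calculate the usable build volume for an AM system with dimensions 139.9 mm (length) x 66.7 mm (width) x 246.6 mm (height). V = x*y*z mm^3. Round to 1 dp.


V = 139.9 * 66.7 * 246.6 = 2301106.0 mm^3


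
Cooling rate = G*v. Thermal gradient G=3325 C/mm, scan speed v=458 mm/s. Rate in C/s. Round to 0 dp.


CR = 3325 * 458 = 1522850 C/s


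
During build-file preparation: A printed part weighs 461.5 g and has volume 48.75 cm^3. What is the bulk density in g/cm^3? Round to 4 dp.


rho = 461.5 / 48.75 = 9.4667 g/cm^3


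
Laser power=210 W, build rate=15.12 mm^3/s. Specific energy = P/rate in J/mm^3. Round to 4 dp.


SE = 210 / 15.12 = 13.8889 J/mm^3


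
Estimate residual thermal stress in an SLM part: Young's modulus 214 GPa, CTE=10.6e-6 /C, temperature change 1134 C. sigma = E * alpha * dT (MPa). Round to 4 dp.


sigma = 214*1000 * 10.6e-6 * 1134 = 2572.3656 MPa


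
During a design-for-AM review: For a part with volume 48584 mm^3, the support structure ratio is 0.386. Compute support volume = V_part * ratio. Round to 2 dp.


V_support = 48584 * 0.386 = 18753.42 mm^3


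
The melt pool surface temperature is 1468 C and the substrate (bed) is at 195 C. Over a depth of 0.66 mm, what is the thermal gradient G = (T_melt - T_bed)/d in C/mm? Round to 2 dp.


G = (1468-195)/0.66 = 1928.79 C/mm


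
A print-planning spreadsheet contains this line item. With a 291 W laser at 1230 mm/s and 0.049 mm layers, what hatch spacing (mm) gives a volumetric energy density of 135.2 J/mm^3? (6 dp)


h = 291 / (135.2*1230*0.049) = 0.035712 mm


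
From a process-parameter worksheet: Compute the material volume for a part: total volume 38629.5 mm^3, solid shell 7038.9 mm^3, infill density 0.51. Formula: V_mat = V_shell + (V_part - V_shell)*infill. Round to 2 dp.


V_infill = (38629.5 - 7038.9) * 0.51 = 16111.21
V_total = 7038.9 + 16111.21 = 23150.11 mm^3


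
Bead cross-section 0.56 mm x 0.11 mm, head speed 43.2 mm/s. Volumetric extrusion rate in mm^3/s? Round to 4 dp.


Rate = 0.56 * 0.11 * 43.2 = 2.6611 mm^3/s


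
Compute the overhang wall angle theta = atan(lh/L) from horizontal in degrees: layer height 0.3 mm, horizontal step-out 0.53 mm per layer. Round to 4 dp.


angle = atan(0.3/0.53) = 29.5115 degrees


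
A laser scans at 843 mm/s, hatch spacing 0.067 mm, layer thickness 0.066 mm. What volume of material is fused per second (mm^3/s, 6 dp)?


Rate = 843 * 0.067 * 0.066 = 3.727746 mm^3/s
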